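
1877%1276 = 601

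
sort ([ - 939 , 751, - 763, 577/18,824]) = [ - 939, - 763, 577/18, 751, 824 ] 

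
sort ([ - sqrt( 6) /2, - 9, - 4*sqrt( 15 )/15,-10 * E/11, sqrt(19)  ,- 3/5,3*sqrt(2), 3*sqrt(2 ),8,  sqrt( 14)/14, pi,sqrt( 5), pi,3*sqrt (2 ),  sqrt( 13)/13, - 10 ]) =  [ - 10, - 9, - 10 *E/11,-sqrt(6 ) /2, - 4  *sqrt( 15 ) /15, - 3/5 , sqrt(14)/14, sqrt(13)/13, sqrt( 5),pi, pi, 3*sqrt( 2 ),3 * sqrt(2),3 * sqrt(2), sqrt(19 ) , 8 ]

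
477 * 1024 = 488448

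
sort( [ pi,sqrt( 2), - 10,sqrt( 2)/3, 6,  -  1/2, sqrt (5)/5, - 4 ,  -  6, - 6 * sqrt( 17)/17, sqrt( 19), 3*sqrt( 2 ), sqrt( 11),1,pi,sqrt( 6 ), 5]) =[-10,-6 ,-4, - 6 * sqrt(17)/17, - 1/2,sqrt( 5 ) /5, sqrt( 2)/3, 1,  sqrt( 2), sqrt( 6 ),  pi, pi, sqrt(11 ),3*sqrt(2 ),sqrt (19), 5, 6] 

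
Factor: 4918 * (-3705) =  - 18221190 = -2^1*3^1*5^1*13^1*19^1*2459^1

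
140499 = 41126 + 99373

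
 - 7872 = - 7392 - 480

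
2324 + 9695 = 12019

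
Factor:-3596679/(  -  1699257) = 1198893/566419 = 3^1*7^( - 1)*167^1*2393^1*80917^( -1) 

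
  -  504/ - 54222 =12/1291 = 0.01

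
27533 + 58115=85648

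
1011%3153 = 1011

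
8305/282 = 29 + 127/282 = 29.45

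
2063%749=565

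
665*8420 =5599300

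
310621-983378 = -672757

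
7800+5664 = 13464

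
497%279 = 218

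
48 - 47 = 1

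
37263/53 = 703 + 4/53 = 703.08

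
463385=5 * 92677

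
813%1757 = 813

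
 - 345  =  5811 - 6156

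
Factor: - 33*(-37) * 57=3^2*11^1*19^1*37^1 = 69597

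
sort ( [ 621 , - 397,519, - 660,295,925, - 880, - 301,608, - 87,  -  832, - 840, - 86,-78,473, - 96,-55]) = [  -  880,-840 , - 832, -660, - 397,  -  301 , - 96, -87, - 86,  -  78 , - 55,295,473,519, 608, 621,925 ]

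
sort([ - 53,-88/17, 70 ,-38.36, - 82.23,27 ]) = [ - 82.23,-53,- 38.36,-88/17, 27, 70 ]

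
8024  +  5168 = 13192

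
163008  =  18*9056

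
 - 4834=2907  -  7741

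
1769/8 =1769/8 = 221.12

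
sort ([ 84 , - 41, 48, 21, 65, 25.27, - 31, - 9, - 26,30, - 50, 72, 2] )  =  [-50, - 41, - 31, - 26, - 9, 2, 21 , 25.27 , 30,48, 65,  72,84 ] 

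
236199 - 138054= 98145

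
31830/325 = 6366/65=97.94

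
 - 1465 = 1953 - 3418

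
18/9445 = 18/9445 = 0.00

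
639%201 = 36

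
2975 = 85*35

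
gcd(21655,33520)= 5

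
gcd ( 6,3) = 3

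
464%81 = 59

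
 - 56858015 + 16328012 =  - 40530003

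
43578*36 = 1568808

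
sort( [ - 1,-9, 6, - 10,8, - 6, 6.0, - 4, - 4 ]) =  [ - 10,  -  9, - 6, - 4, - 4, - 1,6,  6.0, 8 ] 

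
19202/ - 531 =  - 37+ 445/531= - 36.16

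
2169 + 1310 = 3479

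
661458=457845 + 203613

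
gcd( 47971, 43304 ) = 1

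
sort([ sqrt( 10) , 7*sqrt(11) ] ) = [ sqrt( 10), 7*sqrt(11 ) ]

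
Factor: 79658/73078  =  61^ ( - 1) * 599^ (-1)*39829^1= 39829/36539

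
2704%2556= 148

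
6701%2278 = 2145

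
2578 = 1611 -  - 967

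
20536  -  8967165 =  - 8946629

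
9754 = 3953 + 5801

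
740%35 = 5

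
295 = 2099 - 1804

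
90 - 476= - 386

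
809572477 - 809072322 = 500155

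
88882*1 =88882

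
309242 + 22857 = 332099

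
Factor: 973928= 2^3*53^1 * 2297^1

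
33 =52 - 19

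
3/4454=3/4454 = 0.00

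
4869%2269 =331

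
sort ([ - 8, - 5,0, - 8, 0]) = [ - 8, - 8, - 5,0, 0 ] 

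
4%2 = 0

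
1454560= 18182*80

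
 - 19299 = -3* 6433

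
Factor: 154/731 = 2^1* 7^1*11^1*17^( - 1)*43^(  -  1) 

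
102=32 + 70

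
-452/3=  - 452/3 =-150.67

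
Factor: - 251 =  - 251^1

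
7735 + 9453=17188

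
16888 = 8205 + 8683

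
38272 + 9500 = 47772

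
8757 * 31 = 271467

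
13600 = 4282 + 9318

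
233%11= 2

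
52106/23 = 52106/23 =2265.48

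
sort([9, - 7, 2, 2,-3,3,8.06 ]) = [-7,  -  3,2,2, 3,8.06, 9] 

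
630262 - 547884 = 82378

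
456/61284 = 38/5107 = 0.01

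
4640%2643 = 1997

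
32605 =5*6521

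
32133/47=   32133/47 = 683.68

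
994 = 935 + 59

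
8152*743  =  6056936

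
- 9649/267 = - 9649/267  =  - 36.14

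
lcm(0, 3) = 0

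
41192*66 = 2718672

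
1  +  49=50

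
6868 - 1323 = 5545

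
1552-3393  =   - 1841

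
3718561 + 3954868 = 7673429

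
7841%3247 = 1347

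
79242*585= 46356570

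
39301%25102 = 14199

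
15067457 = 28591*527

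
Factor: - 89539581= -3^1*521^1*57287^1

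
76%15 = 1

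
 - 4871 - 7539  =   - 12410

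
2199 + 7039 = 9238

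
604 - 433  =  171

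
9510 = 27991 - 18481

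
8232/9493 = 8232/9493=0.87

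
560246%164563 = 66557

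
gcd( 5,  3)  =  1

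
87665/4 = 87665/4 =21916.25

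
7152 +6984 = 14136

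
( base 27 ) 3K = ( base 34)2X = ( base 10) 101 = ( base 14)73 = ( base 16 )65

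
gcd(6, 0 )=6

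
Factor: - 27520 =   -  2^7*5^1*43^1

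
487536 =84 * 5804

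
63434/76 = 31717/38 = 834.66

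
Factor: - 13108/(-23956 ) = 29^1*53^ (-1) = 29/53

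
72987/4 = 18246  +  3/4=18246.75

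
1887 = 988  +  899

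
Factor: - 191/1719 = -1/9 = - 3^( - 2)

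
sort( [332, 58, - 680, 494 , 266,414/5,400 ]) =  [ - 680, 58,414/5,  266,332, 400, 494 ]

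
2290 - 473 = 1817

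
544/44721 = 544/44721 = 0.01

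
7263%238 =123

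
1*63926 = 63926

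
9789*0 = 0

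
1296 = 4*324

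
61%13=9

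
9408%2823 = 939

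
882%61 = 28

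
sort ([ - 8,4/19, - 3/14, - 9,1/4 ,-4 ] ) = [ - 9, - 8,-4, - 3/14,4/19,1/4 ] 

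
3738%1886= 1852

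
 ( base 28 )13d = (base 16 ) 371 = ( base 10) 881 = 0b1101110001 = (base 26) 17n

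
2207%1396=811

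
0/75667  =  0= 0.00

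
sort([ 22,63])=[ 22,63]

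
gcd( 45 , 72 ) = 9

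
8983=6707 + 2276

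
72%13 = 7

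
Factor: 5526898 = 2^1*13^1 * 212573^1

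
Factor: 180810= 2^1*3^2*5^1 * 7^2*41^1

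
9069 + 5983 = 15052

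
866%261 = 83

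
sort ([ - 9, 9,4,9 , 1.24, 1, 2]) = [ - 9,1, 1.24,2,4 , 9, 9 ]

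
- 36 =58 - 94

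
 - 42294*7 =-296058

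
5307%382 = 341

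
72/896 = 9/112 = 0.08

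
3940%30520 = 3940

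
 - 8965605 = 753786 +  - 9719391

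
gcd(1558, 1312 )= 82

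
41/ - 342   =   - 41/342 = -0.12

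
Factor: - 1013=-1013^1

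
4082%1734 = 614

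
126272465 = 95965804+30306661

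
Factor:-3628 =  - 2^2 * 907^1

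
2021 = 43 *47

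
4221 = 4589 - 368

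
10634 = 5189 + 5445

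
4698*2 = 9396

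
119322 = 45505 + 73817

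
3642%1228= 1186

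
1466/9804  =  733/4902 = 0.15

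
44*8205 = 361020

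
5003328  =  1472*3399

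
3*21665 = 64995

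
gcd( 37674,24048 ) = 18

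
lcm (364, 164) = 14924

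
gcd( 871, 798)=1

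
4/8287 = 4/8287= 0.00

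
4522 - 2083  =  2439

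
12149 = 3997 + 8152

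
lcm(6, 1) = 6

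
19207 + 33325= 52532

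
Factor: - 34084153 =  - 907^1*37579^1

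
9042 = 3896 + 5146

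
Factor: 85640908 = 2^2*1201^1*17827^1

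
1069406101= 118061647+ 951344454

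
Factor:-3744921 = - 3^1*157^1*7951^1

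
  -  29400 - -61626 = 32226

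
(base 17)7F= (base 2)10000110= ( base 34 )3w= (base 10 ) 134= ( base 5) 1014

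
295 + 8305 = 8600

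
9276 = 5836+3440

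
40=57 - 17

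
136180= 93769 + 42411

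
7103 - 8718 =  - 1615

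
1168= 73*16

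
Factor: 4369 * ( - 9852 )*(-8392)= 361220112096 = 2^5*3^1*17^1*257^1*821^1* 1049^1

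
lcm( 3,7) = 21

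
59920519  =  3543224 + 56377295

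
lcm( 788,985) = 3940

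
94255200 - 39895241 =54359959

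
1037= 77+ 960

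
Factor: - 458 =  - 2^1*229^1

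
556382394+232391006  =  788773400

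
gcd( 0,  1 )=1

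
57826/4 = 28913/2=   14456.50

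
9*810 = 7290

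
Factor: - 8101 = -8101^1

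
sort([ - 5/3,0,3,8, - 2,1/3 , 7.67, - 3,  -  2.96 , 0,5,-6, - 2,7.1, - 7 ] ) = [-7, - 6, - 3, - 2.96, - 2, - 2,-5/3,0,0,1/3, 3 , 5, 7.1,7.67,8 ]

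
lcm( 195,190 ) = 7410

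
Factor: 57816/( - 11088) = -2^( - 1)*7^ ( - 1)*73^1 =- 73/14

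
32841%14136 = 4569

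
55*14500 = 797500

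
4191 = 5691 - 1500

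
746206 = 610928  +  135278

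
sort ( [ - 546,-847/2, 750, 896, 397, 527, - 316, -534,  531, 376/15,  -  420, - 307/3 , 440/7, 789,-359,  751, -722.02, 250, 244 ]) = [ - 722.02, - 546, - 534,  -  847/2,  -  420, - 359, - 316, - 307/3,  376/15,440/7,  244, 250,397, 527, 531, 750, 751, 789, 896] 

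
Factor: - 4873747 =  - 17^1 * 19^1*79^1 * 191^1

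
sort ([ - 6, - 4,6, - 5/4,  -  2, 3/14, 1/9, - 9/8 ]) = [  -  6, - 4, -2, - 5/4,-9/8,1/9, 3/14, 6 ] 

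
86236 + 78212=164448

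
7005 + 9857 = 16862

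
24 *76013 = 1824312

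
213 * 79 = 16827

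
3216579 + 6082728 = 9299307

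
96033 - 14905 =81128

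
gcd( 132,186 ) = 6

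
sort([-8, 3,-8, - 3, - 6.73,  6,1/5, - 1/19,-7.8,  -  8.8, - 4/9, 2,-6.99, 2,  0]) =[- 8.8,-8 ,-8,-7.8,  -  6.99, - 6.73,-3,  -  4/9,-1/19, 0, 1/5, 2 , 2,3,  6 ] 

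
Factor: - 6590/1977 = -10/3 = -  2^1*3^ (-1)*5^1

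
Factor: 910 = 2^1*5^1*7^1*13^1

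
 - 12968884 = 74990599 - 87959483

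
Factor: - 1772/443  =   - 2^2 = -4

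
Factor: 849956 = 2^2*103^1*2063^1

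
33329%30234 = 3095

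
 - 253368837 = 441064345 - 694433182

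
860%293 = 274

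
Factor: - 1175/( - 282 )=2^ (-1) *3^( -1) * 5^2 = 25/6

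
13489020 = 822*16410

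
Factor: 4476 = 2^2*3^1 * 373^1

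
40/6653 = 40/6653 = 0.01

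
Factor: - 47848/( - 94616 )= 5981/11827 = 5981^1*11827^( - 1)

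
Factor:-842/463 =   -  2^1*421^1*463^( - 1 )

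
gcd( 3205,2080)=5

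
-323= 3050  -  3373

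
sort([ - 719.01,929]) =[  -  719.01,929] 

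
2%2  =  0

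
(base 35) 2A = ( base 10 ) 80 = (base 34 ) 2c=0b1010000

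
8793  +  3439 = 12232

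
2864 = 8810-5946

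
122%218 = 122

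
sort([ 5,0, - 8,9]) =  [ - 8, 0,5, 9 ]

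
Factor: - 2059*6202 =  - 12769918= -2^1*7^1*29^1*71^1*443^1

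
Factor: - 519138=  - 2^1*3^2*151^1 * 191^1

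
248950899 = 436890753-187939854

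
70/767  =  70/767=0.09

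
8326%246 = 208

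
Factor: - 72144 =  - 2^4*3^3*167^1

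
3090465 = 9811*315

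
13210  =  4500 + 8710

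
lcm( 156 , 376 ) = 14664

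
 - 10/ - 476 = 5/238 = 0.02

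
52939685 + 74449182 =127388867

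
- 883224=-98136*9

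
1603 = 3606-2003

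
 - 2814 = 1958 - 4772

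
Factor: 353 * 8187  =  3^1*353^1*2729^1  =  2890011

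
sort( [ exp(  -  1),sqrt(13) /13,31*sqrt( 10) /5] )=[ sqrt(13)/13,exp ( - 1 ),31*sqrt(10) /5] 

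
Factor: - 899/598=- 2^( - 1)*13^( - 1 )*23^( - 1 )*29^1*31^1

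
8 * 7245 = 57960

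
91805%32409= 26987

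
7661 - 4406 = 3255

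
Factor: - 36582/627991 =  -6/103= - 2^1*3^1*103^( - 1 )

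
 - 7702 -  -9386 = 1684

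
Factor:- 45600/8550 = -16/3 = - 2^4*3^(-1 ) 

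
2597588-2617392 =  - 19804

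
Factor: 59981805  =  3^2*5^1*13^1*102533^1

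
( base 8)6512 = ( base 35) 2R7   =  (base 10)3402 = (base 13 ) 1719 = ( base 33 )343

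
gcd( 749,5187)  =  7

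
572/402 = 1 + 85/201  =  1.42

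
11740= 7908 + 3832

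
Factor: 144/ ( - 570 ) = - 24/95 = - 2^3*3^1*5^( - 1 ) * 19^( - 1)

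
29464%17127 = 12337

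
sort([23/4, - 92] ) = [ - 92, 23/4]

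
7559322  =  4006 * 1887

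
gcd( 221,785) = 1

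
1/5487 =1/5487 = 0.00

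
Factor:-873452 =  - 2^2*218363^1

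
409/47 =409/47= 8.70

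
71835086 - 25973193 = 45861893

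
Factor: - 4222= - 2^1*2111^1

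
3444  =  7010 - 3566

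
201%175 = 26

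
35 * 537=18795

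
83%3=2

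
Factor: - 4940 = - 2^2*5^1*13^1*19^1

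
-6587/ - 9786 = 941/1398 = 0.67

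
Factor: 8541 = 3^2 * 13^1 * 73^1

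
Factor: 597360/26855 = 2^4*3^1 * 19^1*41^(-1) = 912/41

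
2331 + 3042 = 5373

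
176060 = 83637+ 92423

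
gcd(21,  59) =1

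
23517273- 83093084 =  -59575811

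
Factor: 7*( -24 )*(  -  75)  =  12600 = 2^3 * 3^2 * 5^2*7^1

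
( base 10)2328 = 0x918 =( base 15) A53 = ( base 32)28O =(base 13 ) 10a1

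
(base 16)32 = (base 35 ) 1f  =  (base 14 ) 38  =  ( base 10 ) 50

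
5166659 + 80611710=85778369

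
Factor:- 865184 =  - 2^5*19^1*1423^1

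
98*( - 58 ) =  - 5684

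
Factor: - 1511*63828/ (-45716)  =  24111027/11429=3^4* 11^( - 1) * 197^1 *1039^(-1)*1511^1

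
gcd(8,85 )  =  1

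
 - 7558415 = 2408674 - 9967089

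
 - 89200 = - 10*8920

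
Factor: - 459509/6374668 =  - 2^( - 2 )*79^(-1)*20173^( - 1)*459509^1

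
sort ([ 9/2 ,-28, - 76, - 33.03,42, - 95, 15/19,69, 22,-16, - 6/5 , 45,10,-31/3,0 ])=[ - 95, - 76, - 33.03, - 28, - 16, - 31/3, - 6/5,0,15/19, 9/2, 10,  22,42,45,69 ]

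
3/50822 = 3/50822= 0.00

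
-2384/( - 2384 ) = 1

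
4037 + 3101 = 7138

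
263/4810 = 263/4810 = 0.05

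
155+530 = 685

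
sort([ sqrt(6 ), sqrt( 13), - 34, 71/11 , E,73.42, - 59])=[ - 59 , - 34, sqrt( 6 ),  E , sqrt ( 13), 71/11 , 73.42]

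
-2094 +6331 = 4237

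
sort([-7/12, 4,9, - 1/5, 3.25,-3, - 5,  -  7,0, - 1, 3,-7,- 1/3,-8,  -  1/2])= [-8, - 7, - 7,-5,-3,-1,-7/12, - 1/2,-1/3, - 1/5,0,3, 3.25, 4, 9]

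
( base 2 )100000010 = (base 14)146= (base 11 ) 215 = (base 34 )7k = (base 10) 258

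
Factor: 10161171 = 3^2*1129019^1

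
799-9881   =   - 9082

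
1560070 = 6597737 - 5037667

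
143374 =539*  266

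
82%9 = 1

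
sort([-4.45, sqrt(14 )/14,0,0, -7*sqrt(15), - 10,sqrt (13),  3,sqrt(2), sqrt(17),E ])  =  [ - 7*sqrt(15), - 10, - 4.45,0,0,sqrt(14)/14,sqrt(2), E, 3,sqrt(13),sqrt( 17)]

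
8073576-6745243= 1328333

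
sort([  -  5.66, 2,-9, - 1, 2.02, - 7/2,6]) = [ - 9, - 5.66, - 7/2, - 1,2  ,  2.02,6 ]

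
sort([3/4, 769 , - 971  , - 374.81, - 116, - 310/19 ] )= [ - 971 ,-374.81, - 116,-310/19,3/4 , 769]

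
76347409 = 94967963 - 18620554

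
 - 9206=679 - 9885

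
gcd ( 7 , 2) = 1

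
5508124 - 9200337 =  - 3692213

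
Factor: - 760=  - 2^3 * 5^1 * 19^1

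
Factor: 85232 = 2^4*7^1*761^1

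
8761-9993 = -1232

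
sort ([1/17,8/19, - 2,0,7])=[-2, 0,1/17, 8/19,7] 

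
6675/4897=6675/4897 = 1.36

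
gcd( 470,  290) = 10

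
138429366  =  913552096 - 775122730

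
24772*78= 1932216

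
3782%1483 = 816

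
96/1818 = 16/303=0.05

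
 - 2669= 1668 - 4337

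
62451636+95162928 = 157614564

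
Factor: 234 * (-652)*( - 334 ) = 50957712 =2^4* 3^2*13^1*163^1*167^1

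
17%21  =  17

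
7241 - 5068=2173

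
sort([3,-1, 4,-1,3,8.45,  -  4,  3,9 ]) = [ - 4, - 1,-1,3 , 3,3,4 , 8.45,9 ]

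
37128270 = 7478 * 4965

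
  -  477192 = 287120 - 764312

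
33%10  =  3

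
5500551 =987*5573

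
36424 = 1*36424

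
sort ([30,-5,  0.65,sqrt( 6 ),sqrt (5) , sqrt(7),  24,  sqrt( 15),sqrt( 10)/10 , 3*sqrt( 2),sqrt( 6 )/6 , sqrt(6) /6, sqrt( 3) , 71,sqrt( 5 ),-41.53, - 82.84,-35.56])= [-82.84, -41.53, - 35.56, - 5,  sqrt(10)/10, sqrt(6)/6 , sqrt( 6)/6,0.65 , sqrt(3),sqrt( 5 ),sqrt(5),sqrt( 6 ), sqrt(7), sqrt(15), 3*sqrt( 2 ),24,30, 71]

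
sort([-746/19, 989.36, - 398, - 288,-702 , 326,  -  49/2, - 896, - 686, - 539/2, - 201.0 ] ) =[-896, - 702,  -  686 ,-398, - 288,-539/2,-201.0 , - 746/19 , - 49/2,326 , 989.36 ] 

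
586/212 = 293/106 = 2.76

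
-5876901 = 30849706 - 36726607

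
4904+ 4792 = 9696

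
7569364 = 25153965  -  17584601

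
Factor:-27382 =-2^1*13691^1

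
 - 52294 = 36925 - 89219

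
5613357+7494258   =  13107615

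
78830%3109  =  1105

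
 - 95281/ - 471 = 202 + 139/471 = 202.30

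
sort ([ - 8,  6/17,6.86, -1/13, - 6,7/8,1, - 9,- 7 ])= [ - 9, - 8, - 7, - 6, - 1/13,6/17,7/8, 1, 6.86]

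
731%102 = 17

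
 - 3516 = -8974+5458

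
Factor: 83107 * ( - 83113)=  - 6907272091 = - 17^1*41^1* 2027^1*4889^1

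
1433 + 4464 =5897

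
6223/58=107 + 17/58 = 107.29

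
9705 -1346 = 8359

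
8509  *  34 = 289306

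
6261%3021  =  219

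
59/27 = 59/27 = 2.19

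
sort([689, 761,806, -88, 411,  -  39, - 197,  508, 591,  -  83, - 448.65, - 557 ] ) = [ -557 ,-448.65, - 197, - 88,-83, - 39,  411,508,591 , 689, 761, 806 ] 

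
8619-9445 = -826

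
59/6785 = 1/115 = 0.01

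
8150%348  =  146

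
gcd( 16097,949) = 1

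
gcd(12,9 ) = 3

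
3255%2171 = 1084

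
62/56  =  1 + 3/28 = 1.11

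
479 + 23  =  502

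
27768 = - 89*( - 312 )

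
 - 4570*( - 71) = 324470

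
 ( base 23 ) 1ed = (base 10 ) 864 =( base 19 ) 279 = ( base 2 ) 1101100000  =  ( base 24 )1C0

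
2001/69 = 29  =  29.00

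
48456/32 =1514 + 1/4=1514.25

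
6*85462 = 512772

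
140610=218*645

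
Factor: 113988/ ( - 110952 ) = - 2^( - 1 )*3^( - 1) * 7^1 * 59^1 * 67^( - 1 )  =  - 413/402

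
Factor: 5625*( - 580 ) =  - 2^2*3^2*5^5*29^1 = - 3262500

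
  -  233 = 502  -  735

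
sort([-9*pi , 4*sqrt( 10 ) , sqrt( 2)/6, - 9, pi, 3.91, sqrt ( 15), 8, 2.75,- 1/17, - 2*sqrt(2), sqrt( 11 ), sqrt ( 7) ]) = [ - 9*pi, - 9,- 2*sqrt( 2),  -  1/17,sqrt( 2 ) /6,sqrt (7),2.75, pi, sqrt(11 ), sqrt(15 ) , 3.91, 8,4*sqrt ( 10)]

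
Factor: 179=179^1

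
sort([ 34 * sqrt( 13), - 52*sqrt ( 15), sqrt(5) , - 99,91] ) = [ - 52*sqrt( 15), - 99,sqrt( 5 ),91, 34*sqrt(13 ) ] 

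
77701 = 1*77701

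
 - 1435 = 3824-5259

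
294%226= 68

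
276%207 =69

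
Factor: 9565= 5^1*1913^1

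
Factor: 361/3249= 1/9 = 3^( - 2 )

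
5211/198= 579/22=26.32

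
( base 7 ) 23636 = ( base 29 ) 794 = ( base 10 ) 6152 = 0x1808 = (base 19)H0F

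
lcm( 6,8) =24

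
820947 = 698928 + 122019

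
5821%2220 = 1381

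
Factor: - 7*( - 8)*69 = 2^3*3^1*7^1*23^1 = 3864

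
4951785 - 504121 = 4447664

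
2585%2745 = 2585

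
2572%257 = 2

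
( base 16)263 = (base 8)1143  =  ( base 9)748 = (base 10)611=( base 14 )319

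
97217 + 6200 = 103417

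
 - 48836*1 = - 48836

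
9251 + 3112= 12363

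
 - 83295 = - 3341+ - 79954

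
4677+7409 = 12086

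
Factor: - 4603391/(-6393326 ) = 2^( - 1 )*13^2*17^( - 1 )*43^( - 1 )*4373^( - 1 )*27239^1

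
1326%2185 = 1326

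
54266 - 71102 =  - 16836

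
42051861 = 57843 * 727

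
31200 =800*39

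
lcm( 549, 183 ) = 549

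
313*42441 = 13284033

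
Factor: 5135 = 5^1* 13^1*79^1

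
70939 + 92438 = 163377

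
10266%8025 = 2241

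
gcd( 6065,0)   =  6065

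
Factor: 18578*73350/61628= 48667725/2201 = 3^2*5^2*31^(-1) * 71^( - 1 )*163^1 * 1327^1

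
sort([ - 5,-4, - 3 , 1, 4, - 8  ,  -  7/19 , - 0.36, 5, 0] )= [ - 8 , - 5, - 4, - 3,-7/19, - 0.36, 0, 1, 4,5]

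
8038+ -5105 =2933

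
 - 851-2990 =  - 3841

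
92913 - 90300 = 2613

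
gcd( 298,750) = 2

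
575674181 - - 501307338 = 1076981519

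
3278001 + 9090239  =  12368240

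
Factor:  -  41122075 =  -5^2*1644883^1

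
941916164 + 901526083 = 1843442247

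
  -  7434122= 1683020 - 9117142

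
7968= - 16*(-498)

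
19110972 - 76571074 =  - 57460102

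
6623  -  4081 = 2542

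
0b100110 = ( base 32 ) 16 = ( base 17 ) 24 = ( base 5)123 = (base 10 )38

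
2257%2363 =2257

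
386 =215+171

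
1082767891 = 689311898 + 393455993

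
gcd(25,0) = 25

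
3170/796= 3+ 391/398 = 3.98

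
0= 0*59200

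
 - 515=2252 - 2767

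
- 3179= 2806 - 5985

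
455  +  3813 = 4268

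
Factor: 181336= 2^3 * 19^1*1193^1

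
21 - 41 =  - 20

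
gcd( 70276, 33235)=1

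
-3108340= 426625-3534965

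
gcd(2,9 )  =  1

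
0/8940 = 0=0.00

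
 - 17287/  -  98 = 17287/98 = 176.40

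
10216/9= 1135+1/9= 1135.11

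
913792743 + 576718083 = 1490510826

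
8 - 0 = 8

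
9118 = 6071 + 3047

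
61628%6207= 5765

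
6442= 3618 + 2824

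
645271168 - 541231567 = 104039601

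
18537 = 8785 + 9752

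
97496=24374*4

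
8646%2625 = 771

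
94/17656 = 47/8828 = 0.01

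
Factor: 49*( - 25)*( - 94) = 2^1*5^2*7^2* 47^1  =  115150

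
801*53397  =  42770997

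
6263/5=6263/5 = 1252.60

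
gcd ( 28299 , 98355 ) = 3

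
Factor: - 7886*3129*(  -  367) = 2^1* 3^1*7^1*149^1*367^1*3943^1 = 9055832898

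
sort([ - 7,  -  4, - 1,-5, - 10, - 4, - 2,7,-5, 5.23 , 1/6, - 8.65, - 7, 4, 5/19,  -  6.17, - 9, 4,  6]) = [ - 10, - 9 , - 8.65, - 7 , - 7,- 6.17, - 5,-5, - 4, - 4,-2, - 1, 1/6 , 5/19, 4, 4, 5.23,6, 7 ] 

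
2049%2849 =2049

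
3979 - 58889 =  - 54910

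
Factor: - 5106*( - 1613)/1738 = 3^1*11^(  -  1)*23^1 * 37^1*79^ (  -  1) * 1613^1=4117989/869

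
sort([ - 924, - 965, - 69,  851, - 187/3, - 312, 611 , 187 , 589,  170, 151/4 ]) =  [ - 965,-924, - 312, - 69, - 187/3,151/4 , 170,187,589,  611,851] 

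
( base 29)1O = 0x35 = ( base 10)53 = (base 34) 1J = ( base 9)58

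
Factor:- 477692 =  - 2^2*307^1*389^1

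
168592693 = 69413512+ 99179181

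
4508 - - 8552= 13060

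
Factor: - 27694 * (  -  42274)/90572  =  292684039/22643 = 23^1 * 61^1*227^1 * 919^1*22643^(  -  1)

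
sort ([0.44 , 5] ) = [0.44,  5]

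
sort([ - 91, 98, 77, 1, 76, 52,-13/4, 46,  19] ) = [ - 91, - 13/4,1, 19,46, 52,76, 77, 98 ] 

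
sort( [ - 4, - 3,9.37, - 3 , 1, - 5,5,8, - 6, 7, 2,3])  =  [-6, - 5,-4, - 3, - 3, 1, 2,3, 5,7,8, 9.37]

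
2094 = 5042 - 2948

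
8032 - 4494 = 3538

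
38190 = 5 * 7638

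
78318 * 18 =1409724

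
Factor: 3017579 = 3017579^1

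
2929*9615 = 28162335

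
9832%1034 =526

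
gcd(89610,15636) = 6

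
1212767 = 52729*23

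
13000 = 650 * 20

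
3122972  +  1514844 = 4637816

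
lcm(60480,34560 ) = 241920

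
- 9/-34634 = 9/34634  =  0.00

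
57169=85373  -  28204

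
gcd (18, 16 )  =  2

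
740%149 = 144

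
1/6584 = 1/6584 = 0.00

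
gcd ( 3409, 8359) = 1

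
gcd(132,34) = 2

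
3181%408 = 325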